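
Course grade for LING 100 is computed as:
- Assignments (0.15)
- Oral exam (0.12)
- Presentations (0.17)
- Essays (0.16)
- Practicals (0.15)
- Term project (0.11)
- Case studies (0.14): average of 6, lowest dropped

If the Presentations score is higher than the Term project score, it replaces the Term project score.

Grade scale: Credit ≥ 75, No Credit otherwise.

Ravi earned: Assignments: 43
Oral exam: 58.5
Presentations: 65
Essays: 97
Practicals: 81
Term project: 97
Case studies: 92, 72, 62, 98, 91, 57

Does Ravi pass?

Case studies: drop 57 → average of remaining 5 = 415/5 = 83
Presentations (65) ≤ Term project (97), so Term project stays at 97.
Weighted total:
  Assignments 43 × 0.15 = 6.45
  Oral exam 58.5 × 0.12 = 7.02
  Presentations 65 × 0.17 = 11.05
  Essays 97 × 0.16 = 15.52
  Practicals 81 × 0.15 = 12.15
  Term project 97 × 0.11 = 10.67
  Case studies 83 × 0.14 = 11.62
Sum = 74.48
74.48 < 75 → No Credit

No Credit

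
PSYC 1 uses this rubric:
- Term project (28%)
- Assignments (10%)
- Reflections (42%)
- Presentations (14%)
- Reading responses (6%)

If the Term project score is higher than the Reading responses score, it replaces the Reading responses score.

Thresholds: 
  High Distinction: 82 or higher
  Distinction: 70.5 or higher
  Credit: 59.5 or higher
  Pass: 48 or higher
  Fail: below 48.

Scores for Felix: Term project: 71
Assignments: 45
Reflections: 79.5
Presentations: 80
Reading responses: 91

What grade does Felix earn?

Term project (71) ≤ Reading responses (91), so Reading responses stays at 91.
Weighted total:
  Term project 71 × 0.28 = 19.88
  Assignments 45 × 0.1 = 4.5
  Reflections 79.5 × 0.42 = 33.39
  Presentations 80 × 0.14 = 11.2
  Reading responses 91 × 0.06 = 5.46
Sum = 74.43
74.43 is ≥ 70.5 and < 82 → Distinction

Distinction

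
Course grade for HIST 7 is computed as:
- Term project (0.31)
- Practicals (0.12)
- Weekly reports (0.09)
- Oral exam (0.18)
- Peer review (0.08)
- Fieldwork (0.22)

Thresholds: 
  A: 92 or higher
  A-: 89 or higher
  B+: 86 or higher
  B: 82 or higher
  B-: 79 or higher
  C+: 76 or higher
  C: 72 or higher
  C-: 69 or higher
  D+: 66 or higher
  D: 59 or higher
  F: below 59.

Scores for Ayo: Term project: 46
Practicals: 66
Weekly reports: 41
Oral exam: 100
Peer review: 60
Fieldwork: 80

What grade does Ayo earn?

D+

Weighted total:
  Term project 46 × 0.31 = 14.26
  Practicals 66 × 0.12 = 7.92
  Weekly reports 41 × 0.09 = 3.69
  Oral exam 100 × 0.18 = 18
  Peer review 60 × 0.08 = 4.8
  Fieldwork 80 × 0.22 = 17.6
Sum = 66.27
66.27 is ≥ 66 and < 69 → D+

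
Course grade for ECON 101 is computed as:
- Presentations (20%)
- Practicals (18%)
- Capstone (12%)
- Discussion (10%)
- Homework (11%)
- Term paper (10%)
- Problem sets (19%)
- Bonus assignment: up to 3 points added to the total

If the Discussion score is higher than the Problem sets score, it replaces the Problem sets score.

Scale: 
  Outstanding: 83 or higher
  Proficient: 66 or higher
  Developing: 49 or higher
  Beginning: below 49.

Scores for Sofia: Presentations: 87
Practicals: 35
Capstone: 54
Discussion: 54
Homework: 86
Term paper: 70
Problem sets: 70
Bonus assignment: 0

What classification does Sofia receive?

Discussion (54) ≤ Problem sets (70), so Problem sets stays at 70.
Weighted total:
  Presentations 87 × 0.2 = 17.4
  Practicals 35 × 0.18 = 6.3
  Capstone 54 × 0.12 = 6.48
  Discussion 54 × 0.1 = 5.4
  Homework 86 × 0.11 = 9.46
  Term paper 70 × 0.1 = 7
  Problem sets 70 × 0.19 = 13.3
Sum = 65.34
Bonus assignment: 65.34 + 0 = 65.34
65.34 is ≥ 49 and < 66 → Developing

Developing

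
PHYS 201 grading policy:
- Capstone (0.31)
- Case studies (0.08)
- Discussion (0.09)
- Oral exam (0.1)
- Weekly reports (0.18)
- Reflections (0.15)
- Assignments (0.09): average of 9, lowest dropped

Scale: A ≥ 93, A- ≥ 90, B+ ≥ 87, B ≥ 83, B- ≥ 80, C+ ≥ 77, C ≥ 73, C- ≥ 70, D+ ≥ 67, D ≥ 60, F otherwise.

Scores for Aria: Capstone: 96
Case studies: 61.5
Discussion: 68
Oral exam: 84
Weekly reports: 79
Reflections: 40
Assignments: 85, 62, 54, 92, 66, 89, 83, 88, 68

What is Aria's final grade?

C

Assignments: drop 54 → average of remaining 8 = 633/8 = 79.125
Weighted total:
  Capstone 96 × 0.31 = 29.76
  Case studies 61.5 × 0.08 = 4.92
  Discussion 68 × 0.09 = 6.12
  Oral exam 84 × 0.1 = 8.4
  Weekly reports 79 × 0.18 = 14.22
  Reflections 40 × 0.15 = 6
  Assignments 79.125 × 0.09 = 7.12125
Sum = 76.54125
76.54125 is ≥ 73 and < 77 → C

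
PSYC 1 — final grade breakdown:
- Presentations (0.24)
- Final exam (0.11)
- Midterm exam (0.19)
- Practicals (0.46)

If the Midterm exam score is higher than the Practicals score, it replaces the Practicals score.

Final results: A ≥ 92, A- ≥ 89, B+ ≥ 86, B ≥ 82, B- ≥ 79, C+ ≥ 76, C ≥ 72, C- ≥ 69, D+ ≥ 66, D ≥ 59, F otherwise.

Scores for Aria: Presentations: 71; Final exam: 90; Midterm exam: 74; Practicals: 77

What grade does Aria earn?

C+

Midterm exam (74) ≤ Practicals (77), so Practicals stays at 77.
Weighted total:
  Presentations 71 × 0.24 = 17.04
  Final exam 90 × 0.11 = 9.9
  Midterm exam 74 × 0.19 = 14.06
  Practicals 77 × 0.46 = 35.42
Sum = 76.42
76.42 is ≥ 76 and < 79 → C+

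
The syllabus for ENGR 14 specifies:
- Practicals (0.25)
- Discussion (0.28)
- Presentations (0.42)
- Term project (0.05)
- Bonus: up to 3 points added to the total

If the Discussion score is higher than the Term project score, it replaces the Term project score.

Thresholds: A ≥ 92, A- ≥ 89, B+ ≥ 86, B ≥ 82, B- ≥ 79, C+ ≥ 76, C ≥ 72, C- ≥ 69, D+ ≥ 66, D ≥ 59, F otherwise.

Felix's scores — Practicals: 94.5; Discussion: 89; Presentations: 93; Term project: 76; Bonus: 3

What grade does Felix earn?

Discussion (89) > Term project (76), so Term project counts as 89.
Weighted total:
  Practicals 94.5 × 0.25 = 23.625
  Discussion 89 × 0.28 = 24.92
  Presentations 93 × 0.42 = 39.06
  Term project 89 × 0.05 = 4.45
Sum = 92.055
Bonus: 92.055 + 3 = 95.055
95.055 ≥ 92 → A

A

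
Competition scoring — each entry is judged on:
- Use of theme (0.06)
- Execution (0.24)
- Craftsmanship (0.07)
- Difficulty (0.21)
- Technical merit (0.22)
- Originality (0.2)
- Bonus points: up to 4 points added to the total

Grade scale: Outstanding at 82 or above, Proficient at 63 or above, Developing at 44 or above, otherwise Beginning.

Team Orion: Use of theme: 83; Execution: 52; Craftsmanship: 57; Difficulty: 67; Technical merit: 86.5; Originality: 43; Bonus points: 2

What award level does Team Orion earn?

Weighted total:
  Use of theme 83 × 0.06 = 4.98
  Execution 52 × 0.24 = 12.48
  Craftsmanship 57 × 0.07 = 3.99
  Difficulty 67 × 0.21 = 14.07
  Technical merit 86.5 × 0.22 = 19.03
  Originality 43 × 0.2 = 8.6
Sum = 63.15
Bonus points: 63.15 + 2 = 65.15
65.15 is ≥ 63 and < 82 → Proficient

Proficient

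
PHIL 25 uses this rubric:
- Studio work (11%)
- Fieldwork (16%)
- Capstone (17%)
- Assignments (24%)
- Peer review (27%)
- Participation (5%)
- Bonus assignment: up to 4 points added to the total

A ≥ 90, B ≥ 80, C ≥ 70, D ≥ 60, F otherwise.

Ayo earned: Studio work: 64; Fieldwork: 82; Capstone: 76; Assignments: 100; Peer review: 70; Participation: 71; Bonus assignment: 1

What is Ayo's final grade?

B

Weighted total:
  Studio work 64 × 0.11 = 7.04
  Fieldwork 82 × 0.16 = 13.12
  Capstone 76 × 0.17 = 12.92
  Assignments 100 × 0.24 = 24
  Peer review 70 × 0.27 = 18.9
  Participation 71 × 0.05 = 3.55
Sum = 79.53
Bonus assignment: 79.53 + 1 = 80.53
80.53 is ≥ 80 and < 90 → B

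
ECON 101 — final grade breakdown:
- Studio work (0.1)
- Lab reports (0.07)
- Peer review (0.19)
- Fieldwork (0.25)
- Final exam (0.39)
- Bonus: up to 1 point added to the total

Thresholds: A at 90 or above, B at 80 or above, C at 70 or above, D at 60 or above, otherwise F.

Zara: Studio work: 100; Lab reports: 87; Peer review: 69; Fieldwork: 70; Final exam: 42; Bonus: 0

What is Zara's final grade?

D

Weighted total:
  Studio work 100 × 0.1 = 10
  Lab reports 87 × 0.07 = 6.09
  Peer review 69 × 0.19 = 13.11
  Fieldwork 70 × 0.25 = 17.5
  Final exam 42 × 0.39 = 16.38
Sum = 63.08
Bonus: 63.08 + 0 = 63.08
63.08 is ≥ 60 and < 70 → D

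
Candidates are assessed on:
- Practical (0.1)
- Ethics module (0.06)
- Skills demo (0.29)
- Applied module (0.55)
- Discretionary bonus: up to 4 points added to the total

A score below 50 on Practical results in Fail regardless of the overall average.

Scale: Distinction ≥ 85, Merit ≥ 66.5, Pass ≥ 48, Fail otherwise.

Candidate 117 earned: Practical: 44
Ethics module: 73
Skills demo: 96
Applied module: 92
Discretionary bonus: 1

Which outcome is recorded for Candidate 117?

Fail

Practical score 44 < 50: minimum not met.
Weighted total:
  Practical 44 × 0.1 = 4.4
  Ethics module 73 × 0.06 = 4.38
  Skills demo 96 × 0.29 = 27.84
  Applied module 92 × 0.55 = 50.6
Sum = 87.22
Discretionary bonus: 87.22 + 1 = 88.22
Because the Practical minimum was not met, the result is Fail.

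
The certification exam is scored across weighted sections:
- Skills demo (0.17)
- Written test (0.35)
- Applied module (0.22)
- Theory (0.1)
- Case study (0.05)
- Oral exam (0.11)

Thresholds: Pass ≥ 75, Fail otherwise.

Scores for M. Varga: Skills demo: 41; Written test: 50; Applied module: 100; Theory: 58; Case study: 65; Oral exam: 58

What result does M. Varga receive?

Fail

Weighted total:
  Skills demo 41 × 0.17 = 6.97
  Written test 50 × 0.35 = 17.5
  Applied module 100 × 0.22 = 22
  Theory 58 × 0.1 = 5.8
  Case study 65 × 0.05 = 3.25
  Oral exam 58 × 0.11 = 6.38
Sum = 61.9
61.9 < 75 → Fail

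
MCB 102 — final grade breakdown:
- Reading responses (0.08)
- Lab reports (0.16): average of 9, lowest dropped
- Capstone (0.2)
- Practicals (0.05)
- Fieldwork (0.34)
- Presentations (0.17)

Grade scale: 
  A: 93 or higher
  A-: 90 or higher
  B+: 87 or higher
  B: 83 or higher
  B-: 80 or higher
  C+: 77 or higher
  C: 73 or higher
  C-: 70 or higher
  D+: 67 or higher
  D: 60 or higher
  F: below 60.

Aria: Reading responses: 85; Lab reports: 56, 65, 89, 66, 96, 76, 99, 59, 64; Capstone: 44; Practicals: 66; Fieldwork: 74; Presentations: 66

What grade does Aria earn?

Lab reports: drop 56 → average of remaining 8 = 614/8 = 76.75
Weighted total:
  Reading responses 85 × 0.08 = 6.8
  Lab reports 76.75 × 0.16 = 12.28
  Capstone 44 × 0.2 = 8.8
  Practicals 66 × 0.05 = 3.3
  Fieldwork 74 × 0.34 = 25.16
  Presentations 66 × 0.17 = 11.22
Sum = 67.56
67.56 is ≥ 67 and < 70 → D+

D+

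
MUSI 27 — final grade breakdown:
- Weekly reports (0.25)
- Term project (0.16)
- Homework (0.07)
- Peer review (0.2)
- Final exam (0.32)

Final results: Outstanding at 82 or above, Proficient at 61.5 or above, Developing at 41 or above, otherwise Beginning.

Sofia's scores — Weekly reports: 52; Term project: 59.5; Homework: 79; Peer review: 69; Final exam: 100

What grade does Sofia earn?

Proficient

Weighted total:
  Weekly reports 52 × 0.25 = 13
  Term project 59.5 × 0.16 = 9.52
  Homework 79 × 0.07 = 5.53
  Peer review 69 × 0.2 = 13.8
  Final exam 100 × 0.32 = 32
Sum = 73.85
73.85 is ≥ 61.5 and < 82 → Proficient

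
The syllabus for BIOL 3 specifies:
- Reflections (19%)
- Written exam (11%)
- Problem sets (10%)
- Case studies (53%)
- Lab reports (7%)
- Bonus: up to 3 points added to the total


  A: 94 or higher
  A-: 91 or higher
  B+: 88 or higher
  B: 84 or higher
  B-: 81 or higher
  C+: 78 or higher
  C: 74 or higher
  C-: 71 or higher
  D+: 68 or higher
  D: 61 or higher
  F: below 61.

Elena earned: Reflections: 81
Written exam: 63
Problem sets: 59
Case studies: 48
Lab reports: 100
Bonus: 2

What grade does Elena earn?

D

Weighted total:
  Reflections 81 × 0.19 = 15.39
  Written exam 63 × 0.11 = 6.93
  Problem sets 59 × 0.1 = 5.9
  Case studies 48 × 0.53 = 25.44
  Lab reports 100 × 0.07 = 7
Sum = 60.66
Bonus: 60.66 + 2 = 62.66
62.66 is ≥ 61 and < 68 → D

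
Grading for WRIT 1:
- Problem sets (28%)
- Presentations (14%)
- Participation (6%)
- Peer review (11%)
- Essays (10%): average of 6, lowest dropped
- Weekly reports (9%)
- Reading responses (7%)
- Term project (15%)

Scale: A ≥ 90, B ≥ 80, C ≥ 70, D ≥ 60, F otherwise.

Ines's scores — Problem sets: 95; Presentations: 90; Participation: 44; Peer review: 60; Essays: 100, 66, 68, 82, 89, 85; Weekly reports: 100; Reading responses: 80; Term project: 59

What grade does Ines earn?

B

Essays: drop 66 → average of remaining 5 = 424/5 = 84.8
Weighted total:
  Problem sets 95 × 0.28 = 26.6
  Presentations 90 × 0.14 = 12.6
  Participation 44 × 0.06 = 2.64
  Peer review 60 × 0.11 = 6.6
  Essays 84.8 × 0.1 = 8.48
  Weekly reports 100 × 0.09 = 9
  Reading responses 80 × 0.07 = 5.6
  Term project 59 × 0.15 = 8.85
Sum = 80.37
80.37 is ≥ 80 and < 90 → B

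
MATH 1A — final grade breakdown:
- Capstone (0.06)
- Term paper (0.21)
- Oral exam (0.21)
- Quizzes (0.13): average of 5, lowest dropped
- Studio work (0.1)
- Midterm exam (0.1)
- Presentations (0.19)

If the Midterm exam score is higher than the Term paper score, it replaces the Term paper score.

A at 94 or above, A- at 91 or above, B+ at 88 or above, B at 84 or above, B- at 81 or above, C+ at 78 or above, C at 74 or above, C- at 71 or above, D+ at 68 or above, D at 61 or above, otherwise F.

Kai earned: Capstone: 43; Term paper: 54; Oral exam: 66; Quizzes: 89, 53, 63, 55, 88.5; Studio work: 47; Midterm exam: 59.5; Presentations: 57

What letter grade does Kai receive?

F

Quizzes: drop 53 → average of remaining 4 = 295.5/4 = 73.875
Midterm exam (59.5) > Term paper (54), so Term paper counts as 59.5.
Weighted total:
  Capstone 43 × 0.06 = 2.58
  Term paper 59.5 × 0.21 = 12.495
  Oral exam 66 × 0.21 = 13.86
  Quizzes 73.875 × 0.13 = 9.60375
  Studio work 47 × 0.1 = 4.7
  Midterm exam 59.5 × 0.1 = 5.95
  Presentations 57 × 0.19 = 10.83
Sum = 60.01875
60.01875 < 61 → F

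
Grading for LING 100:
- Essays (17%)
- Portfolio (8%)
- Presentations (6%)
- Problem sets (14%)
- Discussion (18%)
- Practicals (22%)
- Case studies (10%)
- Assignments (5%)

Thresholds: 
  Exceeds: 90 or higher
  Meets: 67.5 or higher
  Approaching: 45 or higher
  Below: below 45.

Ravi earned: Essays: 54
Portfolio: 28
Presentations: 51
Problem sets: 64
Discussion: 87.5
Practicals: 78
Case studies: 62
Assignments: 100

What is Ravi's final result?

Weighted total:
  Essays 54 × 0.17 = 9.18
  Portfolio 28 × 0.08 = 2.24
  Presentations 51 × 0.06 = 3.06
  Problem sets 64 × 0.14 = 8.96
  Discussion 87.5 × 0.18 = 15.75
  Practicals 78 × 0.22 = 17.16
  Case studies 62 × 0.1 = 6.2
  Assignments 100 × 0.05 = 5
Sum = 67.55
67.55 is ≥ 67.5 and < 90 → Meets

Meets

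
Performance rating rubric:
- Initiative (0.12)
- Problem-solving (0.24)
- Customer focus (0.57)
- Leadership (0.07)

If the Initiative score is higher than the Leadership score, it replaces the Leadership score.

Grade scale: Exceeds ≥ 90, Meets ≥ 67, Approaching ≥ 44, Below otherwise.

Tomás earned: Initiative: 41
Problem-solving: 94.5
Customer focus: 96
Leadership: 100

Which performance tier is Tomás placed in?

Meets

Initiative (41) ≤ Leadership (100), so Leadership stays at 100.
Weighted total:
  Initiative 41 × 0.12 = 4.92
  Problem-solving 94.5 × 0.24 = 22.68
  Customer focus 96 × 0.57 = 54.72
  Leadership 100 × 0.07 = 7
Sum = 89.32
89.32 is ≥ 67 and < 90 → Meets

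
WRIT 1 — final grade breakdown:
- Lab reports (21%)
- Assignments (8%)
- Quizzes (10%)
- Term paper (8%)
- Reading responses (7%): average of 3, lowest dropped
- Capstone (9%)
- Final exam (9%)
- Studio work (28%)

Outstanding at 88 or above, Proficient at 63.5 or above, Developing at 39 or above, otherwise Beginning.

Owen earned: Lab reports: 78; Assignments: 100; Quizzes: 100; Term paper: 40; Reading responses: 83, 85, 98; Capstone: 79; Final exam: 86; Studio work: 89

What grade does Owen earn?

Proficient

Reading responses: drop 83 → average of remaining 2 = 183/2 = 91.5
Weighted total:
  Lab reports 78 × 0.21 = 16.38
  Assignments 100 × 0.08 = 8
  Quizzes 100 × 0.1 = 10
  Term paper 40 × 0.08 = 3.2
  Reading responses 91.5 × 0.07 = 6.405
  Capstone 79 × 0.09 = 7.11
  Final exam 86 × 0.09 = 7.74
  Studio work 89 × 0.28 = 24.92
Sum = 83.755
83.755 is ≥ 63.5 and < 88 → Proficient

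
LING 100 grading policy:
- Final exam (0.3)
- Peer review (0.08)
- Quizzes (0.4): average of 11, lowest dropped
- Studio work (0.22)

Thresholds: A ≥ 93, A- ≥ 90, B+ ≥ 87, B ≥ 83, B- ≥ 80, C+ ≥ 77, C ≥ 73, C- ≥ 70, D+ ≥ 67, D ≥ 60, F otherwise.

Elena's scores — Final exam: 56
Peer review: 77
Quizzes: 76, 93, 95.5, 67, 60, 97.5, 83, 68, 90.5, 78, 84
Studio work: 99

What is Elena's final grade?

Quizzes: drop 60 → average of remaining 10 = 832.5/10 = 83.25
Weighted total:
  Final exam 56 × 0.3 = 16.8
  Peer review 77 × 0.08 = 6.16
  Quizzes 83.25 × 0.4 = 33.3
  Studio work 99 × 0.22 = 21.78
Sum = 78.04
78.04 is ≥ 77 and < 80 → C+

C+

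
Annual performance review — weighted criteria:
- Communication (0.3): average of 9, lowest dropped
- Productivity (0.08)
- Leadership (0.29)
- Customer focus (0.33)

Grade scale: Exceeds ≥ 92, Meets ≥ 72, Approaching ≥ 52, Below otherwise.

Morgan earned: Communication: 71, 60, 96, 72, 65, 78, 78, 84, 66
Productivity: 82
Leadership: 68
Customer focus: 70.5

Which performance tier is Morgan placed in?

Meets

Communication: drop 60 → average of remaining 8 = 610/8 = 76.25
Weighted total:
  Communication 76.25 × 0.3 = 22.875
  Productivity 82 × 0.08 = 6.56
  Leadership 68 × 0.29 = 19.72
  Customer focus 70.5 × 0.33 = 23.265
Sum = 72.42
72.42 is ≥ 72 and < 92 → Meets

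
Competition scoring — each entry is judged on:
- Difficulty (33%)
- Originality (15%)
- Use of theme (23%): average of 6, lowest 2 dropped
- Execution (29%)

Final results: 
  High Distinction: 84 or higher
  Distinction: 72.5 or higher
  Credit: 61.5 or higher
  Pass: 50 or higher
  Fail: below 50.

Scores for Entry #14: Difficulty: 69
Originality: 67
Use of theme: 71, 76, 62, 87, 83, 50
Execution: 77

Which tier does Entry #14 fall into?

Distinction

Use of theme: drop 50, 62 → average of remaining 4 = 317/4 = 79.25
Weighted total:
  Difficulty 69 × 0.33 = 22.77
  Originality 67 × 0.15 = 10.05
  Use of theme 79.25 × 0.23 = 18.2275
  Execution 77 × 0.29 = 22.33
Sum = 73.3775
73.3775 is ≥ 72.5 and < 84 → Distinction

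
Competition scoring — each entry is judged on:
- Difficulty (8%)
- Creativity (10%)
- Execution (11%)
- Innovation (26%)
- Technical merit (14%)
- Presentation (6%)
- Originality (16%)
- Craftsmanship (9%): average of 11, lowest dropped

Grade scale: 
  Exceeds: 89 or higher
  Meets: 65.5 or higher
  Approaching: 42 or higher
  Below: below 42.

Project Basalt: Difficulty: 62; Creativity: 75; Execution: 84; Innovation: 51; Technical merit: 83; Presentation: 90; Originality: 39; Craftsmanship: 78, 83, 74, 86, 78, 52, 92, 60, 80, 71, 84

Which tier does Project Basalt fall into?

Craftsmanship: drop 52 → average of remaining 10 = 786/10 = 78.6
Weighted total:
  Difficulty 62 × 0.08 = 4.96
  Creativity 75 × 0.1 = 7.5
  Execution 84 × 0.11 = 9.24
  Innovation 51 × 0.26 = 13.26
  Technical merit 83 × 0.14 = 11.62
  Presentation 90 × 0.06 = 5.4
  Originality 39 × 0.16 = 6.24
  Craftsmanship 78.6 × 0.09 = 7.074
Sum = 65.294
65.294 is ≥ 42 and < 65.5 → Approaching

Approaching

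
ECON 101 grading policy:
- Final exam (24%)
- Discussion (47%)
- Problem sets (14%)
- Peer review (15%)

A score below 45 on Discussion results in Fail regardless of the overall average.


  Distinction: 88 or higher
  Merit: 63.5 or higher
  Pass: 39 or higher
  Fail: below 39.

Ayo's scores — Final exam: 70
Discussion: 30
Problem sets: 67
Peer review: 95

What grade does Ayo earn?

Discussion score 30 < 45: minimum not met.
Weighted total:
  Final exam 70 × 0.24 = 16.8
  Discussion 30 × 0.47 = 14.1
  Problem sets 67 × 0.14 = 9.38
  Peer review 95 × 0.15 = 14.25
Sum = 54.53
Because the Discussion minimum was not met, the result is Fail.

Fail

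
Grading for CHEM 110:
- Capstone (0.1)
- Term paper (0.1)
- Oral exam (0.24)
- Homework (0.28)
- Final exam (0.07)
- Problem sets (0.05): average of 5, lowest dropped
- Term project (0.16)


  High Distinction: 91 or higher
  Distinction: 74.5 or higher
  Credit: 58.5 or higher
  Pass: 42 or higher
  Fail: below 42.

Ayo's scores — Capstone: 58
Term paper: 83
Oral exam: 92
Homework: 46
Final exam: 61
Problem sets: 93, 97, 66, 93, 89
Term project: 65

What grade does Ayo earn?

Problem sets: drop 66 → average of remaining 4 = 372/4 = 93
Weighted total:
  Capstone 58 × 0.1 = 5.8
  Term paper 83 × 0.1 = 8.3
  Oral exam 92 × 0.24 = 22.08
  Homework 46 × 0.28 = 12.88
  Final exam 61 × 0.07 = 4.27
  Problem sets 93 × 0.05 = 4.65
  Term project 65 × 0.16 = 10.4
Sum = 68.38
68.38 is ≥ 58.5 and < 74.5 → Credit

Credit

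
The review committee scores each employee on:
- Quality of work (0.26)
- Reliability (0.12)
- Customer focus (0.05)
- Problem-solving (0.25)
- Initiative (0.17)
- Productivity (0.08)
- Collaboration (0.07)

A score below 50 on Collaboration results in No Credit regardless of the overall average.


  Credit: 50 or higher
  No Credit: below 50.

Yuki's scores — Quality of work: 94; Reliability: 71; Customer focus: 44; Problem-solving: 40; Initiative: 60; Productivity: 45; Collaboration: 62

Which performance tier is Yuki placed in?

Credit

Collaboration score 62 ≥ 50: minimum met.
Weighted total:
  Quality of work 94 × 0.26 = 24.44
  Reliability 71 × 0.12 = 8.52
  Customer focus 44 × 0.05 = 2.2
  Problem-solving 40 × 0.25 = 10
  Initiative 60 × 0.17 = 10.2
  Productivity 45 × 0.08 = 3.6
  Collaboration 62 × 0.07 = 4.34
Sum = 63.3
63.3 ≥ 50 → Credit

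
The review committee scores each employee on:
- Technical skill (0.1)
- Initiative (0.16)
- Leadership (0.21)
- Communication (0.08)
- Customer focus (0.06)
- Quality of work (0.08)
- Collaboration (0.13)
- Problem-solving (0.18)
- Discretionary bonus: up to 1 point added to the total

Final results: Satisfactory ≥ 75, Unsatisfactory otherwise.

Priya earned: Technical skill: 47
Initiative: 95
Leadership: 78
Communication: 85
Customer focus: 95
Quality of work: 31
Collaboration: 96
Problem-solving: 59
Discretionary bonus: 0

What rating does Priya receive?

Weighted total:
  Technical skill 47 × 0.1 = 4.7
  Initiative 95 × 0.16 = 15.2
  Leadership 78 × 0.21 = 16.38
  Communication 85 × 0.08 = 6.8
  Customer focus 95 × 0.06 = 5.7
  Quality of work 31 × 0.08 = 2.48
  Collaboration 96 × 0.13 = 12.48
  Problem-solving 59 × 0.18 = 10.62
Sum = 74.36
Discretionary bonus: 74.36 + 0 = 74.36
74.36 < 75 → Unsatisfactory

Unsatisfactory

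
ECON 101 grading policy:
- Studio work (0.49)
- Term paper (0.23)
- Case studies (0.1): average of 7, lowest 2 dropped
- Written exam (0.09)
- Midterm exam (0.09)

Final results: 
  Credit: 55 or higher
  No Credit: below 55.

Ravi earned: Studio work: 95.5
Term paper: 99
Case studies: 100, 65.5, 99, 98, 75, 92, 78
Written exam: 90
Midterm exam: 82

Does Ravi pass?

Case studies: drop 65.5, 75 → average of remaining 5 = 467/5 = 93.4
Weighted total:
  Studio work 95.5 × 0.49 = 46.795
  Term paper 99 × 0.23 = 22.77
  Case studies 93.4 × 0.1 = 9.34
  Written exam 90 × 0.09 = 8.1
  Midterm exam 82 × 0.09 = 7.38
Sum = 94.385
94.385 ≥ 55 → Credit

Credit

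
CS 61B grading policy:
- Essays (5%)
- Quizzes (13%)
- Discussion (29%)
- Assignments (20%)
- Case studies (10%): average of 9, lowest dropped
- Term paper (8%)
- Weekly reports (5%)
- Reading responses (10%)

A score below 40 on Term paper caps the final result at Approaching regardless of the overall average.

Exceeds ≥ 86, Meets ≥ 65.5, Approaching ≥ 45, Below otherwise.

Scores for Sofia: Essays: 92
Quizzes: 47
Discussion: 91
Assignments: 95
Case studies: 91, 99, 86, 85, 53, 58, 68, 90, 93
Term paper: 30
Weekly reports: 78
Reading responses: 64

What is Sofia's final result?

Case studies: drop 53 → average of remaining 8 = 670/8 = 83.75
Term paper score 30 < 40: minimum not met.
Weighted total:
  Essays 92 × 0.05 = 4.6
  Quizzes 47 × 0.13 = 6.11
  Discussion 91 × 0.29 = 26.39
  Assignments 95 × 0.2 = 19
  Case studies 83.75 × 0.1 = 8.375
  Term paper 30 × 0.08 = 2.4
  Weekly reports 78 × 0.05 = 3.9
  Reading responses 64 × 0.1 = 6.4
Sum = 77.175
77.175 would be Meets; cap at Approaching applies → Approaching.

Approaching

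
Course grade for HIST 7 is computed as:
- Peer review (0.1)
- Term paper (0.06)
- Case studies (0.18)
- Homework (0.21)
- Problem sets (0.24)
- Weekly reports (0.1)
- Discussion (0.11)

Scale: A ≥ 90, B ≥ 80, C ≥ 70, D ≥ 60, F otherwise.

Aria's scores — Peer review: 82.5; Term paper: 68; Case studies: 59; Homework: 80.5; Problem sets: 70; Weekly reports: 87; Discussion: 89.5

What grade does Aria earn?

Weighted total:
  Peer review 82.5 × 0.1 = 8.25
  Term paper 68 × 0.06 = 4.08
  Case studies 59 × 0.18 = 10.62
  Homework 80.5 × 0.21 = 16.905
  Problem sets 70 × 0.24 = 16.8
  Weekly reports 87 × 0.1 = 8.7
  Discussion 89.5 × 0.11 = 9.845
Sum = 75.2
75.2 is ≥ 70 and < 80 → C

C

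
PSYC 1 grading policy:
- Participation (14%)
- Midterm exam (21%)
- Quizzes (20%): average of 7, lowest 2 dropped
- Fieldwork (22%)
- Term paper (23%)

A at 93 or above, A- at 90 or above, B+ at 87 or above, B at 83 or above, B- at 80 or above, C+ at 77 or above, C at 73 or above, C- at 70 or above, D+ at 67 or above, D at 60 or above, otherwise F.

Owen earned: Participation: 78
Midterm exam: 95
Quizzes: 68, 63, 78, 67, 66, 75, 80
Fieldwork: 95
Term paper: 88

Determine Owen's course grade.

Quizzes: drop 63, 66 → average of remaining 5 = 368/5 = 73.6
Weighted total:
  Participation 78 × 0.14 = 10.92
  Midterm exam 95 × 0.21 = 19.95
  Quizzes 73.6 × 0.2 = 14.72
  Fieldwork 95 × 0.22 = 20.9
  Term paper 88 × 0.23 = 20.24
Sum = 86.73
86.73 is ≥ 83 and < 87 → B

B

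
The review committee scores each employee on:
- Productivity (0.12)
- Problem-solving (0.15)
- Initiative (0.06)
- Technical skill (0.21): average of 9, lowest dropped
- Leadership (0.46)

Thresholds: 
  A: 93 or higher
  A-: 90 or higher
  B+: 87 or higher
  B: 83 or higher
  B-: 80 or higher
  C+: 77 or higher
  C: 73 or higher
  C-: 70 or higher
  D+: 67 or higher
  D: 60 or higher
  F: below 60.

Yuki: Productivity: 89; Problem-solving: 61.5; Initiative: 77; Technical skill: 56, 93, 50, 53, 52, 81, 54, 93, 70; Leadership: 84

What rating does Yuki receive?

C+

Technical skill: drop 50 → average of remaining 8 = 552/8 = 69
Weighted total:
  Productivity 89 × 0.12 = 10.68
  Problem-solving 61.5 × 0.15 = 9.225
  Initiative 77 × 0.06 = 4.62
  Technical skill 69 × 0.21 = 14.49
  Leadership 84 × 0.46 = 38.64
Sum = 77.655
77.655 is ≥ 77 and < 80 → C+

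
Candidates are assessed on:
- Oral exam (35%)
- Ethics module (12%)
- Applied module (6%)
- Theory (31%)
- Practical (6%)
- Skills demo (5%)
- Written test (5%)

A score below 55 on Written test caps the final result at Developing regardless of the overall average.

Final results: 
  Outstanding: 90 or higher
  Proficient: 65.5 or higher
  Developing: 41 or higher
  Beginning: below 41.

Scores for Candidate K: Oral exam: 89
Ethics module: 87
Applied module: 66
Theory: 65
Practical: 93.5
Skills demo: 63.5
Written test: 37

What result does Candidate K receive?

Developing

Written test score 37 < 55: minimum not met.
Weighted total:
  Oral exam 89 × 0.35 = 31.15
  Ethics module 87 × 0.12 = 10.44
  Applied module 66 × 0.06 = 3.96
  Theory 65 × 0.31 = 20.15
  Practical 93.5 × 0.06 = 5.61
  Skills demo 63.5 × 0.05 = 3.175
  Written test 37 × 0.05 = 1.85
Sum = 76.335
76.335 would be Proficient; cap at Developing applies → Developing.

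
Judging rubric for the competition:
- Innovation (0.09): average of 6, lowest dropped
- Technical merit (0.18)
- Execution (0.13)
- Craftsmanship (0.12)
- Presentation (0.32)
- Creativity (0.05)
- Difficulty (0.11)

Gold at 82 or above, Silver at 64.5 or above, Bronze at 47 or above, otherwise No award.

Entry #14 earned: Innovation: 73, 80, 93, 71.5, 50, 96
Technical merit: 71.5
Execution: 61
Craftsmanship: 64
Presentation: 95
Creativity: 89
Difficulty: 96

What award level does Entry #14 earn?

Innovation: drop 50 → average of remaining 5 = 413.5/5 = 82.7
Weighted total:
  Innovation 82.7 × 0.09 = 7.443
  Technical merit 71.5 × 0.18 = 12.87
  Execution 61 × 0.13 = 7.93
  Craftsmanship 64 × 0.12 = 7.68
  Presentation 95 × 0.32 = 30.4
  Creativity 89 × 0.05 = 4.45
  Difficulty 96 × 0.11 = 10.56
Sum = 81.333
81.333 is ≥ 64.5 and < 82 → Silver

Silver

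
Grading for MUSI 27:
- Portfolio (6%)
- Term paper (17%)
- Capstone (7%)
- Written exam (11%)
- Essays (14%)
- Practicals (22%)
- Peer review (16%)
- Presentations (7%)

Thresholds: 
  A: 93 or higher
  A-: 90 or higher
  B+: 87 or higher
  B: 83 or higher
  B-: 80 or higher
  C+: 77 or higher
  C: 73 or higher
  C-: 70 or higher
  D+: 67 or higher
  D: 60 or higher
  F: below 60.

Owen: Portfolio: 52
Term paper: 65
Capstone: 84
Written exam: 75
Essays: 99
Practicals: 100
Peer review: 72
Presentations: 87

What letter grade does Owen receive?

B-

Weighted total:
  Portfolio 52 × 0.06 = 3.12
  Term paper 65 × 0.17 = 11.05
  Capstone 84 × 0.07 = 5.88
  Written exam 75 × 0.11 = 8.25
  Essays 99 × 0.14 = 13.86
  Practicals 100 × 0.22 = 22
  Peer review 72 × 0.16 = 11.52
  Presentations 87 × 0.07 = 6.09
Sum = 81.77
81.77 is ≥ 80 and < 83 → B-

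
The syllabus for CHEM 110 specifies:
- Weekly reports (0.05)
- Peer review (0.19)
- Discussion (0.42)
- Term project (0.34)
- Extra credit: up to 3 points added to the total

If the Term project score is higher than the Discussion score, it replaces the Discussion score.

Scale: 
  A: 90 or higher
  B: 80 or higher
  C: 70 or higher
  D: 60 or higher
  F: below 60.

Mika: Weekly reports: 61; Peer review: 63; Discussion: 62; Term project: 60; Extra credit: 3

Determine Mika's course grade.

Term project (60) ≤ Discussion (62), so Discussion stays at 62.
Weighted total:
  Weekly reports 61 × 0.05 = 3.05
  Peer review 63 × 0.19 = 11.97
  Discussion 62 × 0.42 = 26.04
  Term project 60 × 0.34 = 20.4
Sum = 61.46
Extra credit: 61.46 + 3 = 64.46
64.46 is ≥ 60 and < 70 → D

D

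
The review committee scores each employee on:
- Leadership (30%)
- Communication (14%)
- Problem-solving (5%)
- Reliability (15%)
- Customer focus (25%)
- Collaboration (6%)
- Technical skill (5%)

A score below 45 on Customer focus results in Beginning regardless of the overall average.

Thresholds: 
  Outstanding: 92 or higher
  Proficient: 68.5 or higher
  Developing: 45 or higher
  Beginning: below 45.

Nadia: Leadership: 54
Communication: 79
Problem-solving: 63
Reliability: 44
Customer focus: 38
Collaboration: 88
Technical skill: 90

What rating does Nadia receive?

Beginning

Customer focus score 38 < 45: minimum not met.
Weighted total:
  Leadership 54 × 0.3 = 16.2
  Communication 79 × 0.14 = 11.06
  Problem-solving 63 × 0.05 = 3.15
  Reliability 44 × 0.15 = 6.6
  Customer focus 38 × 0.25 = 9.5
  Collaboration 88 × 0.06 = 5.28
  Technical skill 90 × 0.05 = 4.5
Sum = 56.29
Because the Customer focus minimum was not met, the result is Beginning.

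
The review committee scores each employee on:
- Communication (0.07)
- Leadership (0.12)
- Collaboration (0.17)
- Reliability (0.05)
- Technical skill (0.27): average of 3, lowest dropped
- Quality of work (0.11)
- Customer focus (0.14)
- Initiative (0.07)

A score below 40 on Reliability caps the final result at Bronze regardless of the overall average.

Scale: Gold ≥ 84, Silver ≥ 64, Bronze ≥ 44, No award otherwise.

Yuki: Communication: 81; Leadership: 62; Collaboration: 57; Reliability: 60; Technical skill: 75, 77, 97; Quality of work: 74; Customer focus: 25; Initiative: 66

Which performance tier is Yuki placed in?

Silver

Technical skill: drop 75 → average of remaining 2 = 174/2 = 87
Reliability score 60 ≥ 40: minimum met.
Weighted total:
  Communication 81 × 0.07 = 5.67
  Leadership 62 × 0.12 = 7.44
  Collaboration 57 × 0.17 = 9.69
  Reliability 60 × 0.05 = 3
  Technical skill 87 × 0.27 = 23.49
  Quality of work 74 × 0.11 = 8.14
  Customer focus 25 × 0.14 = 3.5
  Initiative 66 × 0.07 = 4.62
Sum = 65.55
65.55 is ≥ 64 and < 84 → Silver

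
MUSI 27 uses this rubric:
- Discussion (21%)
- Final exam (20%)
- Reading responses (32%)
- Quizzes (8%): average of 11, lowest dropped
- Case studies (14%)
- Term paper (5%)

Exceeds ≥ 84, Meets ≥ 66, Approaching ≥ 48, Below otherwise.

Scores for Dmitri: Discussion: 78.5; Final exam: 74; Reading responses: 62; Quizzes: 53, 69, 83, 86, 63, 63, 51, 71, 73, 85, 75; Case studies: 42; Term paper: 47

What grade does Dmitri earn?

Approaching

Quizzes: drop 51 → average of remaining 10 = 721/10 = 72.1
Weighted total:
  Discussion 78.5 × 0.21 = 16.485
  Final exam 74 × 0.2 = 14.8
  Reading responses 62 × 0.32 = 19.84
  Quizzes 72.1 × 0.08 = 5.768
  Case studies 42 × 0.14 = 5.88
  Term paper 47 × 0.05 = 2.35
Sum = 65.123
65.123 is ≥ 48 and < 66 → Approaching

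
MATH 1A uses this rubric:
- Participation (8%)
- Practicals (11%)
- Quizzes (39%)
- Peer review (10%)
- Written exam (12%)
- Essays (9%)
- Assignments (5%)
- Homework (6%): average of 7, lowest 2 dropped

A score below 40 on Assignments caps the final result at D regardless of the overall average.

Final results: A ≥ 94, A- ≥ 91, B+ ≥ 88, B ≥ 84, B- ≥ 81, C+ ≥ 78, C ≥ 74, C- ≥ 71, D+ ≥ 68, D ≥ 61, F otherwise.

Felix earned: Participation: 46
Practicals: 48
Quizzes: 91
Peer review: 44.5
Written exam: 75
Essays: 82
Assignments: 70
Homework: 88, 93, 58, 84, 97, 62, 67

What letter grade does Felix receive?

Homework: drop 58, 62 → average of remaining 5 = 429/5 = 85.8
Assignments score 70 ≥ 40: minimum met.
Weighted total:
  Participation 46 × 0.08 = 3.68
  Practicals 48 × 0.11 = 5.28
  Quizzes 91 × 0.39 = 35.49
  Peer review 44.5 × 0.1 = 4.45
  Written exam 75 × 0.12 = 9
  Essays 82 × 0.09 = 7.38
  Assignments 70 × 0.05 = 3.5
  Homework 85.8 × 0.06 = 5.148
Sum = 73.928
73.928 is ≥ 71 and < 74 → C-

C-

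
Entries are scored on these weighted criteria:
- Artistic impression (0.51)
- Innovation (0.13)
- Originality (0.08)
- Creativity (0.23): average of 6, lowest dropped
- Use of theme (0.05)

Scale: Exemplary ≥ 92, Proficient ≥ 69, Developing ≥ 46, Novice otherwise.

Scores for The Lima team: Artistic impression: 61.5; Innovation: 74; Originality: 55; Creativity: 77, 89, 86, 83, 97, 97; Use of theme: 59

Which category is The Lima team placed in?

Proficient

Creativity: drop 77 → average of remaining 5 = 452/5 = 90.4
Weighted total:
  Artistic impression 61.5 × 0.51 = 31.365
  Innovation 74 × 0.13 = 9.62
  Originality 55 × 0.08 = 4.4
  Creativity 90.4 × 0.23 = 20.792
  Use of theme 59 × 0.05 = 2.95
Sum = 69.127
69.127 is ≥ 69 and < 92 → Proficient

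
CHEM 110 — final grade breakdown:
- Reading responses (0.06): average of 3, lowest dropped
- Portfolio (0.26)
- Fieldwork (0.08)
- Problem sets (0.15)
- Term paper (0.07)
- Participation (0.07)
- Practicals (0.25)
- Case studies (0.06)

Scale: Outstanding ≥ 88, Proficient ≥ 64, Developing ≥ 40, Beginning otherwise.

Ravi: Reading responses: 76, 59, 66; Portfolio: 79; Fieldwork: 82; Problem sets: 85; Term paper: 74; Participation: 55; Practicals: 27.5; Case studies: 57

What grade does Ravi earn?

Reading responses: drop 59 → average of remaining 2 = 142/2 = 71
Weighted total:
  Reading responses 71 × 0.06 = 4.26
  Portfolio 79 × 0.26 = 20.54
  Fieldwork 82 × 0.08 = 6.56
  Problem sets 85 × 0.15 = 12.75
  Term paper 74 × 0.07 = 5.18
  Participation 55 × 0.07 = 3.85
  Practicals 27.5 × 0.25 = 6.875
  Case studies 57 × 0.06 = 3.42
Sum = 63.435
63.435 is ≥ 40 and < 64 → Developing

Developing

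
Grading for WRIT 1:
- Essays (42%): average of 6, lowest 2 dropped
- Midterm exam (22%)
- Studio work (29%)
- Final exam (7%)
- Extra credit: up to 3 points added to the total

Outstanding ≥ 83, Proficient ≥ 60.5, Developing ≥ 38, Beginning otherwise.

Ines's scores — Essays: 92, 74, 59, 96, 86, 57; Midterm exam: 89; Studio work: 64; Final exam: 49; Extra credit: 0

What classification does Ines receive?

Essays: drop 57, 59 → average of remaining 4 = 348/4 = 87
Weighted total:
  Essays 87 × 0.42 = 36.54
  Midterm exam 89 × 0.22 = 19.58
  Studio work 64 × 0.29 = 18.56
  Final exam 49 × 0.07 = 3.43
Sum = 78.11
Extra credit: 78.11 + 0 = 78.11
78.11 is ≥ 60.5 and < 83 → Proficient

Proficient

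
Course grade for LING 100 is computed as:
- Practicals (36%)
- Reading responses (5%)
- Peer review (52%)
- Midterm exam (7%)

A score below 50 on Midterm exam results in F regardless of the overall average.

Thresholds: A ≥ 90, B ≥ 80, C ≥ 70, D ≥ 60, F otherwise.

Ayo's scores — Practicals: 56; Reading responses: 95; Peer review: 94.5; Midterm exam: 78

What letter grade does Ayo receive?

C

Midterm exam score 78 ≥ 50: minimum met.
Weighted total:
  Practicals 56 × 0.36 = 20.16
  Reading responses 95 × 0.05 = 4.75
  Peer review 94.5 × 0.52 = 49.14
  Midterm exam 78 × 0.07 = 5.46
Sum = 79.51
79.51 is ≥ 70 and < 80 → C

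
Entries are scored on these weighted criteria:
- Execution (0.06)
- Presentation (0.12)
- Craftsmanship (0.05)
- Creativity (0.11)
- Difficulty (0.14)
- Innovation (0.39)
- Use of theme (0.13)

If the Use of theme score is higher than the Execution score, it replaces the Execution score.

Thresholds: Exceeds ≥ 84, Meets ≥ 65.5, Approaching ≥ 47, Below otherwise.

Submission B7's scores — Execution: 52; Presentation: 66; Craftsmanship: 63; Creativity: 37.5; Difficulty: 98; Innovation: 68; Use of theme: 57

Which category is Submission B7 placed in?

Meets

Use of theme (57) > Execution (52), so Execution counts as 57.
Weighted total:
  Execution 57 × 0.06 = 3.42
  Presentation 66 × 0.12 = 7.92
  Craftsmanship 63 × 0.05 = 3.15
  Creativity 37.5 × 0.11 = 4.125
  Difficulty 98 × 0.14 = 13.72
  Innovation 68 × 0.39 = 26.52
  Use of theme 57 × 0.13 = 7.41
Sum = 66.265
66.265 is ≥ 65.5 and < 84 → Meets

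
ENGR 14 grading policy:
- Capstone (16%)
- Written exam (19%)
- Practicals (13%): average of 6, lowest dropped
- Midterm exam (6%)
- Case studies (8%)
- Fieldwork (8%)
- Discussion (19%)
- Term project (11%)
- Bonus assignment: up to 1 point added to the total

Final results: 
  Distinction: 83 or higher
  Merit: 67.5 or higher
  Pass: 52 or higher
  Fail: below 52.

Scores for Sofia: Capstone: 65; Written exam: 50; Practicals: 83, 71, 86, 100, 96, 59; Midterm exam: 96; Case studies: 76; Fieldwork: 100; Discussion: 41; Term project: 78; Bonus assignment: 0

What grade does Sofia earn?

Pass

Practicals: drop 59 → average of remaining 5 = 436/5 = 87.2
Weighted total:
  Capstone 65 × 0.16 = 10.4
  Written exam 50 × 0.19 = 9.5
  Practicals 87.2 × 0.13 = 11.336
  Midterm exam 96 × 0.06 = 5.76
  Case studies 76 × 0.08 = 6.08
  Fieldwork 100 × 0.08 = 8
  Discussion 41 × 0.19 = 7.79
  Term project 78 × 0.11 = 8.58
Sum = 67.446
Bonus assignment: 67.446 + 0 = 67.446
67.446 is ≥ 52 and < 67.5 → Pass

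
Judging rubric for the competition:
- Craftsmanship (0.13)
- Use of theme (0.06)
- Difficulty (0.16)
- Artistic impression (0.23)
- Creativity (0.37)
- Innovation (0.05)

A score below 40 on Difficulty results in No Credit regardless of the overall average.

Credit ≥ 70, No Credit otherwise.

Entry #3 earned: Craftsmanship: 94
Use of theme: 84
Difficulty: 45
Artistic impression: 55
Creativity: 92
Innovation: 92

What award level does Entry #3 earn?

Difficulty score 45 ≥ 40: minimum met.
Weighted total:
  Craftsmanship 94 × 0.13 = 12.22
  Use of theme 84 × 0.06 = 5.04
  Difficulty 45 × 0.16 = 7.2
  Artistic impression 55 × 0.23 = 12.65
  Creativity 92 × 0.37 = 34.04
  Innovation 92 × 0.05 = 4.6
Sum = 75.75
75.75 ≥ 70 → Credit

Credit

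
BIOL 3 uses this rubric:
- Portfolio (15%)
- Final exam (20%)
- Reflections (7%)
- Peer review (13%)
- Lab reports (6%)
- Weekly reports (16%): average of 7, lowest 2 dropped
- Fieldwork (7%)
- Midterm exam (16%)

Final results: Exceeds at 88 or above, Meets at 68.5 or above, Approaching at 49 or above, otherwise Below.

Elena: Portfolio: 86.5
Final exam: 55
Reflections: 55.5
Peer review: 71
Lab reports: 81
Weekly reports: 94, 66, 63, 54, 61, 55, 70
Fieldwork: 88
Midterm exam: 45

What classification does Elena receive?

Weekly reports: drop 54, 55 → average of remaining 5 = 354/5 = 70.8
Weighted total:
  Portfolio 86.5 × 0.15 = 12.975
  Final exam 55 × 0.2 = 11
  Reflections 55.5 × 0.07 = 3.885
  Peer review 71 × 0.13 = 9.23
  Lab reports 81 × 0.06 = 4.86
  Weekly reports 70.8 × 0.16 = 11.328
  Fieldwork 88 × 0.07 = 6.16
  Midterm exam 45 × 0.16 = 7.2
Sum = 66.638
66.638 is ≥ 49 and < 68.5 → Approaching

Approaching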